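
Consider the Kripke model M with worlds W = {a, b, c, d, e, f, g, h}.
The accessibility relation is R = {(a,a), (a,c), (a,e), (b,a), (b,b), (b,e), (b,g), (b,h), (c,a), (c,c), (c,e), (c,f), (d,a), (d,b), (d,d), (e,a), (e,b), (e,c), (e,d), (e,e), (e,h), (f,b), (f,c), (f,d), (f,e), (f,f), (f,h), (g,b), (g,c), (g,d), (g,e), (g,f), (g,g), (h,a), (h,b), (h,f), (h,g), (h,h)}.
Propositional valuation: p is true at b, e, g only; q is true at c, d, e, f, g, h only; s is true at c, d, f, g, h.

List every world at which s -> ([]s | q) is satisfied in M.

Recall that []ψ holds at a world iff ψ holds at every accessible world, and <>ψ holds iff ψ holds at some accessible world.
Let φ = s -> ([]s | q). Evaluate φ at each world:
  a (successors {a, c, e}): φ is true.
  b (successors {a, b, e, g, h}): φ is true.
  c (successors {a, c, e, f}): φ is true.
  d (successors {a, b, d}): φ is true.
  e (successors {a, b, c, d, e, h}): φ is true.
  f (successors {b, c, d, e, f, h}): φ is true.
  g (successors {b, c, d, e, f, g}): φ is true.
  h (successors {a, b, f, g, h}): φ is true.
For instance, at c:
  At c: s is true, []s | q is true, so s -> ([]s | q) is true.
    At c: []s is false, q is true, so []s | q is true.
      At c: []s requires s at every successor {a, c, e, f}.
        s fails at a, so []s is false at c.
Satisfying worlds: {a, b, c, d, e, f, g, h}

a, b, c, d, e, f, g, h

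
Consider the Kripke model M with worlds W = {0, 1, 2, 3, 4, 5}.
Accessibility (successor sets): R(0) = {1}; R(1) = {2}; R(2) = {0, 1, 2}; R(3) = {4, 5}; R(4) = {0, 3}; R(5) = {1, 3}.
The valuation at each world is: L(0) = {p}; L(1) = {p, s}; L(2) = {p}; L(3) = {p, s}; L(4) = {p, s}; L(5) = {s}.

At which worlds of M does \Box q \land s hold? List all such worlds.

Recall that \Box ψ holds at a world iff ψ holds at every accessible world, and \Diamond ψ holds iff ψ holds at some accessible world.
Let φ = \Box q \land s. Evaluate φ at each world:
  0 (successors {1}): φ is false.
  1 (successors {2}): φ is false.
  2 (successors {0, 1, 2}): φ is false.
  3 (successors {4, 5}): φ is false.
  4 (successors {0, 3}): φ is false.
  5 (successors {1, 3}): φ is false.
For instance, at 4:
  At 4: \Box q is false, s is true, so \Box q \land s is false.
    At 4: \Box q requires q at every successor {0, 3}.
      q fails at 0, so \Box q is false at 4.
Satisfying worlds: none.

none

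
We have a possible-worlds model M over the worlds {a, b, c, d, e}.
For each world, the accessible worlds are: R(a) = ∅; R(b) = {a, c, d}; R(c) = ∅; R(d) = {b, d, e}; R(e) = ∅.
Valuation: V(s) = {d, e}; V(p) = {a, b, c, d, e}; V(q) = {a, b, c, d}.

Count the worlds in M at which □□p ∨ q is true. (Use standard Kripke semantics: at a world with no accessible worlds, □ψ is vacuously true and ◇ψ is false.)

5

Let φ = □□p ∨ q. Evaluate φ at each world:
  a (successors ∅): φ is true.
  b (successors {a, c, d}): φ is true.
  c (successors ∅): φ is true.
  d (successors {b, d, e}): φ is true.
  e (successors ∅): φ is true.
For instance, at d:
  At d: □□p is true, q is true, so □□p ∨ q is true.
    At d: □□p requires □p at every successor {b, d, e}.
      At b: □p is true.
      At d: □p is true.
      At e: □p is true.
    So □□p is true at d.
Satisfying worlds: {a, b, c, d, e}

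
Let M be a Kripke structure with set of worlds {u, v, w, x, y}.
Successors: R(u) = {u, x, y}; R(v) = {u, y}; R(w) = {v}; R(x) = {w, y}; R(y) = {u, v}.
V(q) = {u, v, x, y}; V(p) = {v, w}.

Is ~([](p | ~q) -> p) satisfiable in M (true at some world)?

No

Let φ = ~([](p | ~q) -> p). Evaluate φ at each world:
  u (successors {u, x, y}): φ is false.
  v (successors {u, y}): φ is false.
  w (successors {v}): φ is false.
  x (successors {w, y}): φ is false.
  y (successors {u, v}): φ is false.
For instance, at w:
  At w: [](p | ~q) -> p is true, so ~([](p | ~q) -> p) is false.
    At w: [](p | ~q) is true, p is true, so [](p | ~q) -> p is true.
      At w: [](p | ~q) requires p | ~q at every successor {v}.
        At v: p | ~q is true.
      So [](p | ~q) is true at w.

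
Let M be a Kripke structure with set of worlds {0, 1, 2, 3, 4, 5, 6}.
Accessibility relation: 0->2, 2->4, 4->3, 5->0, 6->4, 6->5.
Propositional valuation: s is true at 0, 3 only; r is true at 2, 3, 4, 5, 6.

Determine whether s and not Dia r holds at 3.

Yes

At 3: s is true, not Dia r is true, so s and not Dia r is true.
  At 3: Dia r is false, so not Dia r is true.
    At 3: no accessible worlds, so Dia r is false.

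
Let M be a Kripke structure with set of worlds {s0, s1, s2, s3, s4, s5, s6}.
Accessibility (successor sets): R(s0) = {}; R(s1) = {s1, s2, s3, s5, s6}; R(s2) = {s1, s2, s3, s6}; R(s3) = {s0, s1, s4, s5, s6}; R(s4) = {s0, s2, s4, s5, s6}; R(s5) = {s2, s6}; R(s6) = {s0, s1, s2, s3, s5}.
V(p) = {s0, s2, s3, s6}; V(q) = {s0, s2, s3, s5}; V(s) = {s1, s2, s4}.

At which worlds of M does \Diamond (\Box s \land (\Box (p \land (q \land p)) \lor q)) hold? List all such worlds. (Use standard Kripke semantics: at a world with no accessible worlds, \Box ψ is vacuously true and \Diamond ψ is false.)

Let φ = \Diamond (\Box s \land (\Box (p \land (q \land p)) \lor q)). Evaluate φ at each world:
  s0 (successors ∅): φ is false.
  s1 (successors {s1, s2, s3, s5, s6}): φ is false.
  s2 (successors {s1, s2, s3, s6}): φ is false.
  s3 (successors {s0, s1, s4, s5, s6}): φ is true.
  s4 (successors {s0, s2, s4, s5, s6}): φ is true.
  s5 (successors {s2, s6}): φ is false.
  s6 (successors {s0, s1, s2, s3, s5}): φ is true.
For instance, at s1:
  At s1: \Diamond (\Box s \land (\Box (p \land (q \land p)) \lor q)) requires \Box s \land (\Box (p \land (q \land p)) \lor q) at some successor in {s1, s2, s3, s5, s6}.
    At s1: \Box s \land (\Box (p \land (q \land p)) \lor q) is false.
    At s2: \Box s \land (\Box (p \land (q \land p)) \lor q) is false.
    At s3: \Box s \land (\Box (p \land (q \land p)) \lor q) is false.
    At s5: \Box s \land (\Box (p \land (q \land p)) \lor q) is false.
    At s6: \Box s \land (\Box (p \land (q \land p)) \lor q) is false.
  So \Diamond (\Box s \land (\Box (p \land (q \land p)) \lor q)) is false at s1.
Satisfying worlds: {s3, s4, s6}

s3, s4, s6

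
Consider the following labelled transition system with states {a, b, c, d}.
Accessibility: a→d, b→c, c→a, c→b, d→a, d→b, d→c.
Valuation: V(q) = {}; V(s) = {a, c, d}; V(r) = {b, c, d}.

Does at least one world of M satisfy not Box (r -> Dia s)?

No

Let φ = not Box (r -> Dia s). Evaluate φ at each world:
  a (successors {d}): φ is false.
  b (successors {c}): φ is false.
  c (successors {a, b}): φ is false.
  d (successors {a, b, c}): φ is false.
For instance, at d:
  At d: Box (r -> Dia s) is true, so not Box (r -> Dia s) is false.
    At d: Box (r -> Dia s) requires r -> Dia s at every successor {a, b, c}.
      At a: r -> Dia s is true.
      At b: r -> Dia s is true.
      At c: r -> Dia s is true.
    So Box (r -> Dia s) is true at d.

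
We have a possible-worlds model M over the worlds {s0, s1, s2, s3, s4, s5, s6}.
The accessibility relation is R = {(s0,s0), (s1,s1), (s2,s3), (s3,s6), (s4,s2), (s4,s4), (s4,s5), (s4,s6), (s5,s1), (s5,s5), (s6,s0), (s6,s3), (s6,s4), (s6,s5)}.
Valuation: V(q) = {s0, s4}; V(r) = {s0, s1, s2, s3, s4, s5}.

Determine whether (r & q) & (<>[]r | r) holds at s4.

At s4: r & q is true, <>[]r | r is true, so (r & q) & (<>[]r | r) is true.
  At s4: <>[]r is true, r is true, so <>[]r | r is true.
    At s4: <>[]r requires []r at some successor in {s2, s4, s5, s6}.
      []r holds at s2, so <>[]r is true at s4.

Yes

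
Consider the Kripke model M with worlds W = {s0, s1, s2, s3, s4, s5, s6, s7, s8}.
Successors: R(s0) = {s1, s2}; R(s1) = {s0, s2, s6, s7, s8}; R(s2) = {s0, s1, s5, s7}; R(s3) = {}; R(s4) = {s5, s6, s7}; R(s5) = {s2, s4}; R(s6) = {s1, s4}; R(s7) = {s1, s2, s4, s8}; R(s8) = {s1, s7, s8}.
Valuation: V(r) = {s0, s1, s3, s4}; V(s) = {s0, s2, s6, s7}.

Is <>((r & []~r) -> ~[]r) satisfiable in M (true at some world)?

Recall that []ψ holds at a world iff ψ holds at every accessible world, and <>ψ holds iff ψ holds at some accessible world.
Let φ = <>((r & []~r) -> ~[]r). Evaluate φ at each world:
  s0 (successors {s1, s2}): φ is true.
  s1 (successors {s0, s2, s6, s7, s8}): φ is true.
  s2 (successors {s0, s1, s5, s7}): φ is true.
  s3 (successors ∅): φ is false.
  s4 (successors {s5, s6, s7}): φ is true.
  s5 (successors {s2, s4}): φ is true.
  s6 (successors {s1, s4}): φ is true.
  s7 (successors {s1, s2, s4, s8}): φ is true.
  s8 (successors {s1, s7, s8}): φ is true.
Detail at s0 (witness):
  At s0: <>((r & []~r) -> ~[]r) requires (r & []~r) -> ~[]r at some successor in {s1, s2}.
    (r & []~r) -> ~[]r holds at s1, so <>((r & []~r) -> ~[]r) is true at s0.
      At s1: r & []~r is false, ~[]r is true, so (r & []~r) -> ~[]r is true.

Yes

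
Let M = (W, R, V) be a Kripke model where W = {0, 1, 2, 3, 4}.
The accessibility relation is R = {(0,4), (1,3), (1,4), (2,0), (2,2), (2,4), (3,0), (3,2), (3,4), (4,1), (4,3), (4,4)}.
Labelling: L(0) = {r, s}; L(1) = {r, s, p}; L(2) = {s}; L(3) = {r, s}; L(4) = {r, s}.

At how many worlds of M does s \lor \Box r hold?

Let φ = s \lor \Box r. Evaluate φ at each world:
  0 (successors {4}): φ is true.
  1 (successors {3, 4}): φ is true.
  2 (successors {0, 2, 4}): φ is true.
  3 (successors {0, 2, 4}): φ is true.
  4 (successors {1, 3, 4}): φ is true.
For instance, at 4:
  At 4: s is true, \Box r is true, so s \lor \Box r is true.
    At 4: \Box r requires r at every successor {1, 3, 4}.
      At 1: r is true.
      At 3: r is true.
      At 4: r is true.
    So \Box r is true at 4.
Satisfying worlds: {0, 1, 2, 3, 4}

5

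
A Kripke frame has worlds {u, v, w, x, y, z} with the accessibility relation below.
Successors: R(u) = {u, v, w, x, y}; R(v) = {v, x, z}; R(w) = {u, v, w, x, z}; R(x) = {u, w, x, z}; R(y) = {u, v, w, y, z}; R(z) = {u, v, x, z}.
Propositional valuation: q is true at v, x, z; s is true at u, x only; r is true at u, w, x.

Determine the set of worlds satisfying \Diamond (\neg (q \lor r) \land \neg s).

u, y

Recall that \Diamond ψ holds at a world iff ψ holds at some accessible world.
Let φ = \Diamond (\neg (q \lor r) \land \neg s). Evaluate φ at each world:
  u (successors {u, v, w, x, y}): φ is true.
  v (successors {v, x, z}): φ is false.
  w (successors {u, v, w, x, z}): φ is false.
  x (successors {u, w, x, z}): φ is false.
  y (successors {u, v, w, y, z}): φ is true.
  z (successors {u, v, x, z}): φ is false.
For instance, at x:
  At x: \Diamond (\neg (q \lor r) \land \neg s) requires \neg (q \lor r) \land \neg s at some successor in {u, w, x, z}.
    At u: \neg (q \lor r) \land \neg s is false.
    At w: \neg (q \lor r) \land \neg s is false.
    At x: \neg (q \lor r) \land \neg s is false.
    At z: \neg (q \lor r) \land \neg s is false.
  So \Diamond (\neg (q \lor r) \land \neg s) is false at x.
Satisfying worlds: {u, y}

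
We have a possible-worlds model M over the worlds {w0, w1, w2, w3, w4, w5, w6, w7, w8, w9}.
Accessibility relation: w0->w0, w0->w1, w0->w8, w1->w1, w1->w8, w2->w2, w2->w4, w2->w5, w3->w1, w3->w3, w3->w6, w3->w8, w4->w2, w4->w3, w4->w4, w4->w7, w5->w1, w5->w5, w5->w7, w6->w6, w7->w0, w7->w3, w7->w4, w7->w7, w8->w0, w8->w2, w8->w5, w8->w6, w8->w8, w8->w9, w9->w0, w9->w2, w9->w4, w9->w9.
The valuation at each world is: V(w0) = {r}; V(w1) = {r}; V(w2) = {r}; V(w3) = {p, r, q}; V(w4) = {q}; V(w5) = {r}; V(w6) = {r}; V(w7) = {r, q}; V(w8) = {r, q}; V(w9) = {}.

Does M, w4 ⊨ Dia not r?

Yes

At w4: Dia not r requires not r at some successor in {w2, w3, w4, w7}.
  not r holds at w4, so Dia not r is true at w4.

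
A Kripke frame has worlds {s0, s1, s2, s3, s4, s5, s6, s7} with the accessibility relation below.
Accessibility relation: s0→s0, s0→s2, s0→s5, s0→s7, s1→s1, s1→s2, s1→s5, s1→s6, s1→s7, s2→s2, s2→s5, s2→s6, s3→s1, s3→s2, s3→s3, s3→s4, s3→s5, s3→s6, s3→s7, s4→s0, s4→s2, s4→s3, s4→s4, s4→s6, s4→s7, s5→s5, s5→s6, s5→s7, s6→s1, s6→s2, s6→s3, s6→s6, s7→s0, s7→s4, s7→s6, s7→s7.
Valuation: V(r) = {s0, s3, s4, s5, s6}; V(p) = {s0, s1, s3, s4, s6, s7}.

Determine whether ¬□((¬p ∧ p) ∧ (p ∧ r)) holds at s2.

Yes

Recall that □ψ holds at a world iff ψ holds at every accessible world, and ◇ψ holds iff ψ holds at some accessible world.
At s2: □((¬p ∧ p) ∧ (p ∧ r)) is false, so ¬□((¬p ∧ p) ∧ (p ∧ r)) is true.
  At s2: □((¬p ∧ p) ∧ (p ∧ r)) requires (¬p ∧ p) ∧ (p ∧ r) at every successor {s2, s5, s6}.
    (¬p ∧ p) ∧ (p ∧ r) fails at s2, so □((¬p ∧ p) ∧ (p ∧ r)) is false at s2.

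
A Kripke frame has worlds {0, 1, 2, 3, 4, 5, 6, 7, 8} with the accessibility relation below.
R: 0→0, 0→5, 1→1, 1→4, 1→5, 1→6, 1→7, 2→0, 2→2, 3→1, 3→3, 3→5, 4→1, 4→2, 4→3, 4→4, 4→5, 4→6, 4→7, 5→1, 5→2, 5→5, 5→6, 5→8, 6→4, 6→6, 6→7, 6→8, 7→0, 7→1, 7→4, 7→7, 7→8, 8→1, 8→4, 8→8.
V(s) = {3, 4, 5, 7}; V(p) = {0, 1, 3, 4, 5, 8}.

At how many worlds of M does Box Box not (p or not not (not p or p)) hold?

0

Let φ = Box Box not (p or not not (not p or p)). Evaluate φ at each world:
  0 (successors {0, 5}): φ is false.
  1 (successors {1, 4, 5, 6, 7}): φ is false.
  2 (successors {0, 2}): φ is false.
  3 (successors {1, 3, 5}): φ is false.
  4 (successors {1, 2, 3, 4, 5, 6, 7}): φ is false.
  5 (successors {1, 2, 5, 6, 8}): φ is false.
  6 (successors {4, 6, 7, 8}): φ is false.
  7 (successors {0, 1, 4, 7, 8}): φ is false.
  8 (successors {1, 4, 8}): φ is false.
For instance, at 3:
  At 3: Box Box not (p or not not (not p or p)) requires Box not (p or not not (not p or p)) at every successor {1, 3, 5}.
    Box not (p or not not (not p or p)) fails at 1, so Box Box not (p or not not (not p or p)) is false at 3.
      At 1: Box not (p or not not (not p or p)) requires not (p or not not (not p or p)) at every successor {1, 4, 5, 6, 7}.
        not (p or not not (not p or p)) fails at 1, so Box not (p or not not (not p or p)) is false at 1.
Satisfying worlds: none.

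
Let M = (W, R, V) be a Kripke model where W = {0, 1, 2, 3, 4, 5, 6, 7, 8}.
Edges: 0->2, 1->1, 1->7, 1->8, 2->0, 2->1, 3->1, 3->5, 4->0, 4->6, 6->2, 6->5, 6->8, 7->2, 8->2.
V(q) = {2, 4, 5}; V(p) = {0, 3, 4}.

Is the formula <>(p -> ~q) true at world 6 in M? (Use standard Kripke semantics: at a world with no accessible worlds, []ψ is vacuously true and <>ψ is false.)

Recall that <>ψ holds at a world iff ψ holds at some accessible world.
At 6: <>(p -> ~q) requires p -> ~q at some successor in {2, 5, 8}.
  p -> ~q holds at 2, so <>(p -> ~q) is true at 6.

Yes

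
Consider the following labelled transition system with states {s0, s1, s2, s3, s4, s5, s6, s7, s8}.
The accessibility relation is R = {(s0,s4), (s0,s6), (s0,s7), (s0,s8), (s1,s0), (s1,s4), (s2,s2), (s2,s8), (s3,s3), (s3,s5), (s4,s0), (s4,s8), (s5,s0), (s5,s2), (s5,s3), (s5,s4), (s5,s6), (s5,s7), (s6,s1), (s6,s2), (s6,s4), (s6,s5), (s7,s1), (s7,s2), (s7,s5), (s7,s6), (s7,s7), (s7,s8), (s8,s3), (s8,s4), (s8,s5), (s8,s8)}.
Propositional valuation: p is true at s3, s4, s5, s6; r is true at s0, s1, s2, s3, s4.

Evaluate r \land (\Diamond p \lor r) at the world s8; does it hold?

No

At s8: r is false, \Diamond p \lor r is true, so r \land (\Diamond p \lor r) is false.
  At s8: \Diamond p is true, r is false, so \Diamond p \lor r is true.
    At s8: \Diamond p requires p at some successor in {s3, s4, s5, s8}.
      p holds at s3, so \Diamond p is true at s8.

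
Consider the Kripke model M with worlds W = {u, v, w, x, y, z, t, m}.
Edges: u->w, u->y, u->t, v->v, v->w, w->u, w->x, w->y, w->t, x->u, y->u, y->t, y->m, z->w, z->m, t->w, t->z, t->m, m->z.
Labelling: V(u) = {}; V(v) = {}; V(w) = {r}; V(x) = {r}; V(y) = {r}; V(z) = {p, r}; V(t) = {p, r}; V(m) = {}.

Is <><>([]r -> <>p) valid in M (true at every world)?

Let φ = <><>([]r -> <>p). Evaluate φ at each world:
  u (successors {w, y, t}): φ is true.
  v (successors {v, w}): φ is true.
  w (successors {u, x, y, t}): φ is true.
  x (successors {u}): φ is true.
  y (successors {u, t, m}): φ is true.
  z (successors {w, m}): φ is true.
  t (successors {w, z, m}): φ is true.
  m (successors {z}): φ is true.
For instance, at u:
  At u: <><>([]r -> <>p) requires <>([]r -> <>p) at some successor in {w, y, t}.
    <>([]r -> <>p) holds at w, so <><>([]r -> <>p) is true at u.
      At w: <>([]r -> <>p) requires []r -> <>p at some successor in {u, x, y, t}.
        []r -> <>p holds at u, so <>([]r -> <>p) is true at w.

Yes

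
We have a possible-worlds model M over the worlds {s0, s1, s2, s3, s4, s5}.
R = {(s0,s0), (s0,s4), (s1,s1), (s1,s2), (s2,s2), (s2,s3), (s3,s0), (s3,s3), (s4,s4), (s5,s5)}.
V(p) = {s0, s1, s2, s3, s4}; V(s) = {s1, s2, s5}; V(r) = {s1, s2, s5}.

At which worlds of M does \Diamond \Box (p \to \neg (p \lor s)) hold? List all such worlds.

Let φ = \Diamond \Box (p \to \neg (p \lor s)). Evaluate φ at each world:
  s0 (successors {s0, s4}): φ is false.
  s1 (successors {s1, s2}): φ is false.
  s2 (successors {s2, s3}): φ is false.
  s3 (successors {s0, s3}): φ is false.
  s4 (successors {s4}): φ is false.
  s5 (successors {s5}): φ is true.
For instance, at s1:
  At s1: \Diamond \Box (p \to \neg (p \lor s)) requires \Box (p \to \neg (p \lor s)) at some successor in {s1, s2}.
    At s1: \Box (p \to \neg (p \lor s)) is false.
    At s2: \Box (p \to \neg (p \lor s)) is false.
  So \Diamond \Box (p \to \neg (p \lor s)) is false at s1.
Satisfying worlds: {s5}

s5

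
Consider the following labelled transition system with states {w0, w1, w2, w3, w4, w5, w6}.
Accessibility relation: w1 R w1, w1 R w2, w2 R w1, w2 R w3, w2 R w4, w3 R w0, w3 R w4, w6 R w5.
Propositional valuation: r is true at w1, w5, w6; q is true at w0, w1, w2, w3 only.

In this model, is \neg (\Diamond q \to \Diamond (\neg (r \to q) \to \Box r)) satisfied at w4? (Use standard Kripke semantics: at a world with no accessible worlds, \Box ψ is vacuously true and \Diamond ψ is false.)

Recall that \Box ψ holds at a world iff ψ holds at every accessible world, and \Diamond ψ holds iff ψ holds at some accessible world.
At w4: \Diamond q \to \Diamond (\neg (r \to q) \to \Box r) is true, so \neg (\Diamond q \to \Diamond (\neg (r \to q) \to \Box r)) is false.
  At w4: \Diamond q is false, \Diamond (\neg (r \to q) \to \Box r) is false, so \Diamond q \to \Diamond (\neg (r \to q) \to \Box r) is true.
    At w4: no accessible worlds, so \Diamond q is false.
    At w4: no accessible worlds, so \Diamond (\neg (r \to q) \to \Box r) is false.

No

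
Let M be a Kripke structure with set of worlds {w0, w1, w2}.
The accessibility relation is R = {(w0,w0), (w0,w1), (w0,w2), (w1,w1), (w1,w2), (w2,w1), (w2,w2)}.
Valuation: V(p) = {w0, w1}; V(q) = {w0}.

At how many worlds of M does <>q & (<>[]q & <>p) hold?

Let φ = <>q & (<>[]q & <>p). Evaluate φ at each world:
  w0 (successors {w0, w1, w2}): φ is false.
  w1 (successors {w1, w2}): φ is false.
  w2 (successors {w1, w2}): φ is false.
For instance, at w1:
  At w1: <>q is false, <>[]q & <>p is false, so <>q & (<>[]q & <>p) is false.
    At w1: <>q requires q at some successor in {w1, w2}.
      At w1: q is false.
      At w2: q is false.
    So <>q is false at w1.
    At w1: <>[]q is false, <>p is true, so <>[]q & <>p is false.
      At w1: <>[]q requires []q at some successor in {w1, w2}.
        At w1: []q is false.
        At w2: []q is false.
      So <>[]q is false at w1.
      At w1: <>p requires p at some successor in {w1, w2}.
        p holds at w1, so <>p is true at w1.
Satisfying worlds: none.

0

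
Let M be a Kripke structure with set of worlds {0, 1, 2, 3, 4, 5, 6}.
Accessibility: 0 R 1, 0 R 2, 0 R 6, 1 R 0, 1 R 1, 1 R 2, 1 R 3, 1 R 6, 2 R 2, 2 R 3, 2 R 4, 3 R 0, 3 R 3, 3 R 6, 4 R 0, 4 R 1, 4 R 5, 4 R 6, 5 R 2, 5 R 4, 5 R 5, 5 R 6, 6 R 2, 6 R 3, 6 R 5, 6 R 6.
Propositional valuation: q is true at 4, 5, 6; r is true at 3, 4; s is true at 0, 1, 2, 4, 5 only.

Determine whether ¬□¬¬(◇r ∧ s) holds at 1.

At 1: □¬¬(◇r ∧ s) is false, so ¬□¬¬(◇r ∧ s) is true.
  At 1: □¬¬(◇r ∧ s) requires ¬¬(◇r ∧ s) at every successor {0, 1, 2, 3, 6}.
    ¬¬(◇r ∧ s) fails at 0, so □¬¬(◇r ∧ s) is false at 1.
      At 0: ¬(◇r ∧ s) is true, so ¬¬(◇r ∧ s) is false.

Yes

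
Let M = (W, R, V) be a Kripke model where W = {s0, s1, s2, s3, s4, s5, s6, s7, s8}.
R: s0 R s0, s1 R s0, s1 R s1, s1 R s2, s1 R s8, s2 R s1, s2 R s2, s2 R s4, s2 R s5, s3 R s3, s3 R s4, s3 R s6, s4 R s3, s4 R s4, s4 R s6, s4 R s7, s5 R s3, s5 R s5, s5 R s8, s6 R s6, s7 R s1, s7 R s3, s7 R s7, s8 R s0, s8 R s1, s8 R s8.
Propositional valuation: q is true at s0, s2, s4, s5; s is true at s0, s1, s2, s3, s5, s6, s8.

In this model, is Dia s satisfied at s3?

At s3: Dia s requires s at some successor in {s3, s4, s6}.
  s holds at s3, so Dia s is true at s3.

Yes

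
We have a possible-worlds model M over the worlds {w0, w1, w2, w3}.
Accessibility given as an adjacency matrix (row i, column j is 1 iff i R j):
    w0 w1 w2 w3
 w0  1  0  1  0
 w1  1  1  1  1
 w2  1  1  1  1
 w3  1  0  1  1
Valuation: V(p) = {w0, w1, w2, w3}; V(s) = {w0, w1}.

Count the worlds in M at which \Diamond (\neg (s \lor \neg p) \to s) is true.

Recall that \Diamond ψ holds at a world iff ψ holds at some accessible world.
Let φ = \Diamond (\neg (s \lor \neg p) \to s). Evaluate φ at each world:
  w0 (successors {w0, w2}): φ is true.
  w1 (successors {w0, w1, w2, w3}): φ is true.
  w2 (successors {w0, w1, w2, w3}): φ is true.
  w3 (successors {w0, w2, w3}): φ is true.
For instance, at w3:
  At w3: \Diamond (\neg (s \lor \neg p) \to s) requires \neg (s \lor \neg p) \to s at some successor in {w0, w2, w3}.
    \neg (s \lor \neg p) \to s holds at w0, so \Diamond (\neg (s \lor \neg p) \to s) is true at w3.
Satisfying worlds: {w0, w1, w2, w3}

4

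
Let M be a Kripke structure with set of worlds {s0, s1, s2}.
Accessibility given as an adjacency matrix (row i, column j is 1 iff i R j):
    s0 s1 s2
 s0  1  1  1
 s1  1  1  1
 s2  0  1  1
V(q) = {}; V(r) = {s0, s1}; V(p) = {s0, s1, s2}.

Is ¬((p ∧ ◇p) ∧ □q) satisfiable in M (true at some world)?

Yes

Recall that □ψ holds at a world iff ψ holds at every accessible world, and ◇ψ holds iff ψ holds at some accessible world.
Let φ = ¬((p ∧ ◇p) ∧ □q). Evaluate φ at each world:
  s0 (successors {s0, s1, s2}): φ is true.
  s1 (successors {s0, s1, s2}): φ is true.
  s2 (successors {s1, s2}): φ is true.
Detail at s0 (witness):
  At s0: (p ∧ ◇p) ∧ □q is false, so ¬((p ∧ ◇p) ∧ □q) is true.
    At s0: p ∧ ◇p is true, □q is false, so (p ∧ ◇p) ∧ □q is false.
      At s0: p is true, ◇p is true, so p ∧ ◇p is true.
      At s0: □q requires q at every successor {s0, s1, s2}.
        q fails at s0, so □q is false at s0.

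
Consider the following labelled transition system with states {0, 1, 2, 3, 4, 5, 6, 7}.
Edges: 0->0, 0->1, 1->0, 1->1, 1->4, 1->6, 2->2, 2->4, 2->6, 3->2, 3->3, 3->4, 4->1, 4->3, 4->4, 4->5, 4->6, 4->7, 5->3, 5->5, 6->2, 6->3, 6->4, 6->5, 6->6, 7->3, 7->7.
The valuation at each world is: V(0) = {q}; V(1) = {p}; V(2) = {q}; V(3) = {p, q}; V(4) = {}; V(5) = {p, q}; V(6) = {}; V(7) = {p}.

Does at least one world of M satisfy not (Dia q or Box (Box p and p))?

Recall that Box ψ holds at a world iff ψ holds at every accessible world, and Dia ψ holds iff ψ holds at some accessible world.
Let φ = not (Dia q or Box (Box p and p)). Evaluate φ at each world:
  0 (successors {0, 1}): φ is false.
  1 (successors {0, 1, 4, 6}): φ is false.
  2 (successors {2, 4, 6}): φ is false.
  3 (successors {2, 3, 4}): φ is false.
  4 (successors {1, 3, 4, 5, 6, 7}): φ is false.
  5 (successors {3, 5}): φ is false.
  6 (successors {2, 3, 4, 5, 6}): φ is false.
  7 (successors {3, 7}): φ is false.
For instance, at 7:
  At 7: Dia q or Box (Box p and p) is true, so not (Dia q or Box (Box p and p)) is false.
    At 7: Dia q is true, Box (Box p and p) is false, so Dia q or Box (Box p and p) is true.
      At 7: Dia q requires q at some successor in {3, 7}.
        q holds at 3, so Dia q is true at 7.
      At 7: Box (Box p and p) requires Box p and p at every successor {3, 7}.
        Box p and p fails at 3, so Box (Box p and p) is false at 7.

No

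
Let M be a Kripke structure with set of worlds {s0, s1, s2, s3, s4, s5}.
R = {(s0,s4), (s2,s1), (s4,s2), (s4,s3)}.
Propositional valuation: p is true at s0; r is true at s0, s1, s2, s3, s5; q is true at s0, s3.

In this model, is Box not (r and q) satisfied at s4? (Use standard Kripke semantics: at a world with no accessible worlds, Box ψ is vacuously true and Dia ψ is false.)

At s4: Box not (r and q) requires not (r and q) at every successor {s2, s3}.
  not (r and q) fails at s3, so Box not (r and q) is false at s4.

No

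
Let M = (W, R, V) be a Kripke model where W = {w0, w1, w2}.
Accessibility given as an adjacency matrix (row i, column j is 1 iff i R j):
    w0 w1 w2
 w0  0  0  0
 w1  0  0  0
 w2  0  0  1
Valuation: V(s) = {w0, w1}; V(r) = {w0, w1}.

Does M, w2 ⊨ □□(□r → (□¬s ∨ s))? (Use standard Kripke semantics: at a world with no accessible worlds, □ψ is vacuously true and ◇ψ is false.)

At w2: □□(□r → (□¬s ∨ s)) requires □(□r → (□¬s ∨ s)) at every successor {w2}.
    At w2: □(□r → (□¬s ∨ s)) requires □r → (□¬s ∨ s) at every successor {w2}.
      At w2: □r → (□¬s ∨ s) is true.
    So □(□r → (□¬s ∨ s)) is true at w2.
So □□(□r → (□¬s ∨ s)) is true at w2.

Yes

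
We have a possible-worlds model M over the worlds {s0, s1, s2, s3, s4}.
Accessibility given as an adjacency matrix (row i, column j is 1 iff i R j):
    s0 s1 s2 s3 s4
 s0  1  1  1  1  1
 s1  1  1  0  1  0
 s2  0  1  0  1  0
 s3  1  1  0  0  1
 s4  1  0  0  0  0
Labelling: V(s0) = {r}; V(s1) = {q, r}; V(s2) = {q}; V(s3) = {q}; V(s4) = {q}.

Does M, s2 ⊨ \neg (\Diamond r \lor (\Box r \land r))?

No

Recall that \Box ψ holds at a world iff ψ holds at every accessible world, and \Diamond ψ holds iff ψ holds at some accessible world.
At s2: \Diamond r \lor (\Box r \land r) is true, so \neg (\Diamond r \lor (\Box r \land r)) is false.
  At s2: \Diamond r is true, \Box r \land r is false, so \Diamond r \lor (\Box r \land r) is true.
    At s2: \Diamond r requires r at some successor in {s1, s3}.
      r holds at s1, so \Diamond r is true at s2.
    At s2: \Box r is false, r is false, so \Box r \land r is false.
      At s2: \Box r requires r at every successor {s1, s3}.
        r fails at s3, so \Box r is false at s2.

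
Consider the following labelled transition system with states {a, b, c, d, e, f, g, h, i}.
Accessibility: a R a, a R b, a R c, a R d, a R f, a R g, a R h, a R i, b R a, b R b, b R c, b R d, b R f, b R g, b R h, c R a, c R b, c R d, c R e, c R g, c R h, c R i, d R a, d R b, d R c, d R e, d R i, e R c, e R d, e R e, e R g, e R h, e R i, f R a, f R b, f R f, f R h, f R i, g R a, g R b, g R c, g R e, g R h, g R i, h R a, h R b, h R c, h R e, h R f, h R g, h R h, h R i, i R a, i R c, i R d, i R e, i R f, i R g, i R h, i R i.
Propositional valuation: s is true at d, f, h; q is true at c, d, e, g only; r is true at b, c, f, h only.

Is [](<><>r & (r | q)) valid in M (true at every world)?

No

Recall that []ψ holds at a world iff ψ holds at every accessible world, and <>ψ holds iff ψ holds at some accessible world.
Let φ = [](<><>r & (r | q)). Evaluate φ at each world:
  a (successors {a, b, c, d, f, g, h, i}): φ is false.
  b (successors {a, b, c, d, f, g, h}): φ is false.
  c (successors {a, b, d, e, g, h, i}): φ is false.
  d (successors {a, b, c, e, i}): φ is false.
  e (successors {c, d, e, g, h, i}): φ is false.
  f (successors {a, b, f, h, i}): φ is false.
  g (successors {a, b, c, e, h, i}): φ is false.
  h (successors {a, b, c, e, f, g, h, i}): φ is false.
  i (successors {a, c, d, e, f, g, h, i}): φ is false.
Detail at a (counterexample):
  At a: [](<><>r & (r | q)) requires <><>r & (r | q) at every successor {a, b, c, d, f, g, h, i}.
    <><>r & (r | q) fails at a, so [](<><>r & (r | q)) is false at a.
      At a: <><>r is true, r | q is false, so <><>r & (r | q) is false.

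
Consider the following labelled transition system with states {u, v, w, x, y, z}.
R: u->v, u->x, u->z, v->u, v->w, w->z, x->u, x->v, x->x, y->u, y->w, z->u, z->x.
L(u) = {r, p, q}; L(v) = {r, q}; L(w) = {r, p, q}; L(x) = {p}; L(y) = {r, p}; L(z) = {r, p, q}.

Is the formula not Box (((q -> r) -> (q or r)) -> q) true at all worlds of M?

Let φ = not Box (((q -> r) -> (q or r)) -> q). Evaluate φ at each world:
  u (successors {v, x, z}): φ is false.
  v (successors {u, w}): φ is false.
  w (successors {z}): φ is false.
  x (successors {u, v, x}): φ is false.
  y (successors {u, w}): φ is false.
  z (successors {u, x}): φ is false.
Detail at u (counterexample):
  At u: Box (((q -> r) -> (q or r)) -> q) is true, so not Box (((q -> r) -> (q or r)) -> q) is false.
    At u: Box (((q -> r) -> (q or r)) -> q) requires ((q -> r) -> (q or r)) -> q at every successor {v, x, z}.
      At v: ((q -> r) -> (q or r)) -> q is true.
      At x: ((q -> r) -> (q or r)) -> q is true.
      At z: ((q -> r) -> (q or r)) -> q is true.
    So Box (((q -> r) -> (q or r)) -> q) is true at u.

No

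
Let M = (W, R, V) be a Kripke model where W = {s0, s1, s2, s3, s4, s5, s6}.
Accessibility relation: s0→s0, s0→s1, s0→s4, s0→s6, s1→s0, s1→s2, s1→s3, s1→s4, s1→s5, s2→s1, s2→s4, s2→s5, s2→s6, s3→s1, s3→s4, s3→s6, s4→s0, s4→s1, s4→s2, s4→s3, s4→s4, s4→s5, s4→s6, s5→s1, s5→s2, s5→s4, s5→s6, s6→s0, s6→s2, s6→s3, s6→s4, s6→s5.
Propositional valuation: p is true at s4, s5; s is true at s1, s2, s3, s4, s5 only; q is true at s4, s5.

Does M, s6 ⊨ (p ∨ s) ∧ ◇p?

At s6: p ∨ s is false, ◇p is true, so (p ∨ s) ∧ ◇p is false.
  At s6: ◇p requires p at some successor in {s0, s2, s3, s4, s5}.
    p holds at s4, so ◇p is true at s6.

No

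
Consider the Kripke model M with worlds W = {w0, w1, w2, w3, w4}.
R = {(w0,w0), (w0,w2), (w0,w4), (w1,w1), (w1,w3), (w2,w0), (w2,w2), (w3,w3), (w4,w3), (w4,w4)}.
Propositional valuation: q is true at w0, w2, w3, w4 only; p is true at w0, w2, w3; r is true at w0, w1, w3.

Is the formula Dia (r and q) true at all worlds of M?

Yes

Recall that Dia ψ holds at a world iff ψ holds at some accessible world.
Let φ = Dia (r and q). Evaluate φ at each world:
  w0 (successors {w0, w2, w4}): φ is true.
  w1 (successors {w1, w3}): φ is true.
  w2 (successors {w0, w2}): φ is true.
  w3 (successors {w3}): φ is true.
  w4 (successors {w3, w4}): φ is true.
For instance, at w2:
  At w2: Dia (r and q) requires r and q at some successor in {w0, w2}.
    r and q holds at w0, so Dia (r and q) is true at w2.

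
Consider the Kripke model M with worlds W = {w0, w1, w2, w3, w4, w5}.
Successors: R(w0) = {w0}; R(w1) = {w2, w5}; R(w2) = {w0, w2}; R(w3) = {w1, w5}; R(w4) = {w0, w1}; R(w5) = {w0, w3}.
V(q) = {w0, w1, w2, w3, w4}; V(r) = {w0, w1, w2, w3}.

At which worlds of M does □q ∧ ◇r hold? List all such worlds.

w0, w2, w4, w5

Let φ = □q ∧ ◇r. Evaluate φ at each world:
  w0 (successors {w0}): φ is true.
  w1 (successors {w2, w5}): φ is false.
  w2 (successors {w0, w2}): φ is true.
  w3 (successors {w1, w5}): φ is false.
  w4 (successors {w0, w1}): φ is true.
  w5 (successors {w0, w3}): φ is true.
For instance, at w4:
  At w4: □q is true, ◇r is true, so □q ∧ ◇r is true.
    At w4: □q requires q at every successor {w0, w1}.
      At w0: q is true.
      At w1: q is true.
    So □q is true at w4.
    At w4: ◇r requires r at some successor in {w0, w1}.
      r holds at w0, so ◇r is true at w4.
Satisfying worlds: {w0, w2, w4, w5}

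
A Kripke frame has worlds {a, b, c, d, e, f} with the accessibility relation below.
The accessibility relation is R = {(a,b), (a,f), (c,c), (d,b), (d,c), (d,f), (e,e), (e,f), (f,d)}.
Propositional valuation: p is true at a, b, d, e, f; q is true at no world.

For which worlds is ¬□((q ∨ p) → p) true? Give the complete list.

none

Let φ = ¬□((q ∨ p) → p). Evaluate φ at each world:
  a (successors {b, f}): φ is false.
  b (successors ∅): φ is false.
  c (successors {c}): φ is false.
  d (successors {b, c, f}): φ is false.
  e (successors {e, f}): φ is false.
  f (successors {d}): φ is false.
For instance, at c:
  At c: □((q ∨ p) → p) is true, so ¬□((q ∨ p) → p) is false.
    At c: □((q ∨ p) → p) requires (q ∨ p) → p at every successor {c}.
      At c: (q ∨ p) → p is true.
    So □((q ∨ p) → p) is true at c.
Satisfying worlds: none.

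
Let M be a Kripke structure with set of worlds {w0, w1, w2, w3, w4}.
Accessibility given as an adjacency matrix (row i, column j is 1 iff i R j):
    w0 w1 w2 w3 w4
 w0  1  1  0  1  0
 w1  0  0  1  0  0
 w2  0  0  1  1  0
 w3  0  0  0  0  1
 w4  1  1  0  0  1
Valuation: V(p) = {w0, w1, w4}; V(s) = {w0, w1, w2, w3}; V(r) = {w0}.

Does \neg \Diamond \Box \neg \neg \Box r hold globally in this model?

Yes

Recall that \Box ψ holds at a world iff ψ holds at every accessible world, and \Diamond ψ holds iff ψ holds at some accessible world.
Let φ = \neg \Diamond \Box \neg \neg \Box r. Evaluate φ at each world:
  w0 (successors {w0, w1, w3}): φ is true.
  w1 (successors {w2}): φ is true.
  w2 (successors {w2, w3}): φ is true.
  w3 (successors {w4}): φ is true.
  w4 (successors {w0, w1, w4}): φ is true.
For instance, at w4:
  At w4: \Diamond \Box \neg \neg \Box r is false, so \neg \Diamond \Box \neg \neg \Box r is true.
    At w4: \Diamond \Box \neg \neg \Box r requires \Box \neg \neg \Box r at some successor in {w0, w1, w4}.
      At w0: \Box \neg \neg \Box r is false.
      At w1: \Box \neg \neg \Box r is false.
      At w4: \Box \neg \neg \Box r is false.
    So \Diamond \Box \neg \neg \Box r is false at w4.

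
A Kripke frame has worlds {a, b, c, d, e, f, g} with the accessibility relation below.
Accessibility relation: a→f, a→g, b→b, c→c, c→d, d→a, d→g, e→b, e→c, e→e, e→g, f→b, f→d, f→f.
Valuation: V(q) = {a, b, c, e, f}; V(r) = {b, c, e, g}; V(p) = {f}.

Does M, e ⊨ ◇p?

No

At e: ◇p requires p at some successor in {b, c, e, g}.
  At b: p is false.
  At c: p is false.
  At e: p is false.
  At g: p is false.
So ◇p is false at e.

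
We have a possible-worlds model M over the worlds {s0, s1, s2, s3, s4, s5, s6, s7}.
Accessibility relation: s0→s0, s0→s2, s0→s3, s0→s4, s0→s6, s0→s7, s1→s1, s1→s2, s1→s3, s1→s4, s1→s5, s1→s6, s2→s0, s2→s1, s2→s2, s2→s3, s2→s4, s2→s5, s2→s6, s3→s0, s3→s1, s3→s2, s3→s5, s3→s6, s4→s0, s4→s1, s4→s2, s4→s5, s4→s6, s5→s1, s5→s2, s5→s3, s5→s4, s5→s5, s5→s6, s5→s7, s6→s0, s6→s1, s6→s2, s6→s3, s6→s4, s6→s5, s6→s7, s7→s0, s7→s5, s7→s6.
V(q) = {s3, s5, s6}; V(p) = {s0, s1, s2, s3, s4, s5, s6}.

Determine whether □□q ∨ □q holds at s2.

Recall that □ψ holds at a world iff ψ holds at every accessible world, and ◇ψ holds iff ψ holds at some accessible world.
At s2: □□q is false, □q is false, so □□q ∨ □q is false.
  At s2: □□q requires □q at every successor {s0, s1, s2, s3, s4, s5, s6}.
    □q fails at s0, so □□q is false at s2.
      At s0: □q requires q at every successor {s0, s2, s3, s4, s6, s7}.
        q fails at s0, so □q is false at s0.
  At s2: □q requires q at every successor {s0, s1, s2, s3, s4, s5, s6}.
    q fails at s0, so □q is false at s2.

No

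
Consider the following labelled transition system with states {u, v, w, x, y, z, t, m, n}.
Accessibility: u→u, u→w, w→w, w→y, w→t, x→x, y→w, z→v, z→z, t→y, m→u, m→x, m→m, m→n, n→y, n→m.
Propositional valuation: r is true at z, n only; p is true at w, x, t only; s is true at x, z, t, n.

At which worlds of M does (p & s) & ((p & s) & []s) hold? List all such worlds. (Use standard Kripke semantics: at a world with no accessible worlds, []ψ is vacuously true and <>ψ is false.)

Let φ = (p & s) & ((p & s) & []s). Evaluate φ at each world:
  u (successors {u, w}): φ is false.
  v (successors ∅): φ is false.
  w (successors {w, y, t}): φ is false.
  x (successors {x}): φ is true.
  y (successors {w}): φ is false.
  z (successors {v, z}): φ is false.
  t (successors {y}): φ is false.
  m (successors {u, x, m, n}): φ is false.
  n (successors {y, m}): φ is false.
For instance, at w:
  At w: p & s is false, (p & s) & []s is false, so (p & s) & ((p & s) & []s) is false.
    At w: p & s is false, []s is false, so (p & s) & []s is false.
      At w: []s requires s at every successor {w, y, t}.
        s fails at w, so []s is false at w.
Satisfying worlds: {x}

x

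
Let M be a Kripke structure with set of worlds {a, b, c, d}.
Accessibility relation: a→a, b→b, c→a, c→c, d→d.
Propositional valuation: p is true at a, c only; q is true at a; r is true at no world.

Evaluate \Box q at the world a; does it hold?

At a: \Box q requires q at every successor {a}.
  At a: q is true.
So \Box q is true at a.

Yes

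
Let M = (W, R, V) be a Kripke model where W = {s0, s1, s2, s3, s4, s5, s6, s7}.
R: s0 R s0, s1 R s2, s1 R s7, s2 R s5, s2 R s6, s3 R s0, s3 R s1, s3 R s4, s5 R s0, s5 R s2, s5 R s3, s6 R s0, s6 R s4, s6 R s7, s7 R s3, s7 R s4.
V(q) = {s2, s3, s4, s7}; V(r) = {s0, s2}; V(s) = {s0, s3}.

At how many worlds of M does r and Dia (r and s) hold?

Let φ = r and Dia (r and s). Evaluate φ at each world:
  s0 (successors {s0}): φ is true.
  s1 (successors {s2, s7}): φ is false.
  s2 (successors {s5, s6}): φ is false.
  s3 (successors {s0, s1, s4}): φ is false.
  s4 (successors ∅): φ is false.
  s5 (successors {s0, s2, s3}): φ is false.
  s6 (successors {s0, s4, s7}): φ is false.
  s7 (successors {s3, s4}): φ is false.
For instance, at s2:
  At s2: r is true, Dia (r and s) is false, so r and Dia (r and s) is false.
    At s2: Dia (r and s) requires r and s at some successor in {s5, s6}.
      At s5: r and s is false.
      At s6: r and s is false.
    So Dia (r and s) is false at s2.
Satisfying worlds: {s0}

1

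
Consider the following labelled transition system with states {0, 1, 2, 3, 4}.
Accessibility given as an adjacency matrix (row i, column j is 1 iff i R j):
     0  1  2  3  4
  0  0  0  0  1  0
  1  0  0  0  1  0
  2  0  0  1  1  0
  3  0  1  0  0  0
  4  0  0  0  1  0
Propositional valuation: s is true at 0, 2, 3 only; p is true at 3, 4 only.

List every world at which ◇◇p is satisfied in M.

2, 3

Let φ = ◇◇p. Evaluate φ at each world:
  0 (successors {3}): φ is false.
  1 (successors {3}): φ is false.
  2 (successors {2, 3}): φ is true.
  3 (successors {1}): φ is true.
  4 (successors {3}): φ is false.
For instance, at 2:
  At 2: ◇◇p requires ◇p at some successor in {2, 3}.
    ◇p holds at 2, so ◇◇p is true at 2.
      At 2: ◇p requires p at some successor in {2, 3}.
        p holds at 3, so ◇p is true at 2.
Satisfying worlds: {2, 3}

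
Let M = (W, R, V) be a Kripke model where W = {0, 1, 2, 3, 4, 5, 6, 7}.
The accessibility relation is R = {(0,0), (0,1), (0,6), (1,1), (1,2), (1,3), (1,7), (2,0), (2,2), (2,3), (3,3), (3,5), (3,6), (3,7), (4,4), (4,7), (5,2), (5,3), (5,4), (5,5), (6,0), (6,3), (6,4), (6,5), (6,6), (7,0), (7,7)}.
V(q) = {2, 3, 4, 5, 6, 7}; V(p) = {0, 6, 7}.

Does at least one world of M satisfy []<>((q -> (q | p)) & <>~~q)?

Yes

Let φ = []<>((q -> (q | p)) & <>~~q). Evaluate φ at each world:
  0 (successors {0, 1, 6}): φ is true.
  1 (successors {1, 2, 3, 7}): φ is true.
  2 (successors {0, 2, 3}): φ is true.
  3 (successors {3, 5, 6, 7}): φ is true.
  4 (successors {4, 7}): φ is true.
  5 (successors {2, 3, 4, 5}): φ is true.
  6 (successors {0, 3, 4, 5, 6}): φ is true.
  7 (successors {0, 7}): φ is true.
Detail at 0 (witness):
  At 0: []<>((q -> (q | p)) & <>~~q) requires <>((q -> (q | p)) & <>~~q) at every successor {0, 1, 6}.
      At 0: <>((q -> (q | p)) & <>~~q) requires (q -> (q | p)) & <>~~q at some successor in {0, 1, 6}.
        (q -> (q | p)) & <>~~q holds at 0, so <>((q -> (q | p)) & <>~~q) is true at 0.
      At 1: <>((q -> (q | p)) & <>~~q) requires (q -> (q | p)) & <>~~q at some successor in {1, 2, 3, 7}.
        (q -> (q | p)) & <>~~q holds at 1, so <>((q -> (q | p)) & <>~~q) is true at 1.
      At 6: <>((q -> (q | p)) & <>~~q) requires (q -> (q | p)) & <>~~q at some successor in {0, 3, 4, 5, 6}.
        (q -> (q | p)) & <>~~q holds at 0, so <>((q -> (q | p)) & <>~~q) is true at 6.
  So []<>((q -> (q | p)) & <>~~q) is true at 0.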